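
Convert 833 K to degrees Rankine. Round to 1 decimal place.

1499.4 degrees Rankine

°R = K × 9/5.
Applying the formula gives 1499.4 °R.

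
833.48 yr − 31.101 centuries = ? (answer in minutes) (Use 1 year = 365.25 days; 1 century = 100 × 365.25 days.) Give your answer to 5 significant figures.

833.48 yr = 4.38377e+8 min and 31.101 century = 1.63579e+9 min.
4.38377e+8 − 1.63579e+9 ≈ -1.1974e+9 min.

-1.1974e+9 min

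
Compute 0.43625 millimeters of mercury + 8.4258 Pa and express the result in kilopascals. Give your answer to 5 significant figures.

0.066588 kPa

0.43625 mmHg = 0.0581619 kPa and 8.4258 Pa = 0.00842580 kPa.
0.0581619 + 0.00842580 ≈ 0.066588 kPa.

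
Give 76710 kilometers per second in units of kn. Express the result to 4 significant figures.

1.491 × 10^8 knots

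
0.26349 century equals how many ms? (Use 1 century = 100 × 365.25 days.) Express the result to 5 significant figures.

8.3151 × 10^11 milliseconds

1 century = 3.15576 × 10^12 ms.
Then 0.26349 × 3.15576 × 10^12 ≈ 8.3151 × 10^11 ms.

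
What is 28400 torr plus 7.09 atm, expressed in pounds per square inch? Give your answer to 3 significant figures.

28400 torr = 549.164 psi and 7.09 atm = 104.194 psi.
549.164 + 104.194 ≈ 653 psi.

653 psi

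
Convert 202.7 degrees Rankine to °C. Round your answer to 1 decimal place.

-160.5 °C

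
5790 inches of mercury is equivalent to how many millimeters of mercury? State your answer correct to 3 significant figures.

147000 mmHg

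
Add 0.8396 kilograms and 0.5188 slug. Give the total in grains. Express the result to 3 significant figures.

130000 gr

0.8396 kg = 12957.0 gr and 0.5188 slug = 116843 gr.
12957.0 + 116843 ≈ 130000 gr.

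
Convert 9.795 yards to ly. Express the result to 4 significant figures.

9.467e-16 ly

1 yard = 9.66522e-17 ly.
Then 9.795 × 9.66522e-17 ≈ 9.467e-16 ly.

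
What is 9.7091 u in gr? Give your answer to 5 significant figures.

1 u = 2.56260 × 10^-23 grains.
Thus 9.7091 × 2.56260 × 10^-23 ≈ 2.4881 × 10^-22 gr.

2.4881 × 10^-22 gr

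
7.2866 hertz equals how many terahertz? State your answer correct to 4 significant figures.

7.287 × 10^-12 terahertz

1 Hz = 1.00000 × 10^-12 terahertz.
Thus 7.2866 × 1.00000 × 10^-12 ≈ 7.287 × 10^-12 THz.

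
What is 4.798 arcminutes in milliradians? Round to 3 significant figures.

1.40 milliradians

1 arcminute = 0.290888 milliradians.
4.798 × 0.290888 ≈ 1.40 mrad.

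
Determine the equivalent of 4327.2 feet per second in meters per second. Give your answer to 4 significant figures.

1319 m/s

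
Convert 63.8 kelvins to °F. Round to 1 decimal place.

K = (°F + 459.67) × 5/9.
Applying the formula gives -344.8 °F.

-344.8 °F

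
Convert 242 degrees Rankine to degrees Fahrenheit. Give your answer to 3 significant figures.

-218 °F

°R = °F + 459.67.
Applying the formula gives -218 °F.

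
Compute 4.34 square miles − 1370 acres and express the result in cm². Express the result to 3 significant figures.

5.70 × 10^10 cm²

4.34 mi² = 1.12405 × 10^11 cm² and 1370 acre = 5.54419 × 10^10 cm².
1.12405 × 10^11 − 5.54419 × 10^10 ≈ 5.70 × 10^10 cm².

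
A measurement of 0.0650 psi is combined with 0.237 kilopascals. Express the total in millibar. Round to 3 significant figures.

0.0650 psi = 4.48159 mbar and 0.237 kPa = 2.37000 mbar.
4.48159 + 2.37000 ≈ 6.85 mbar.

6.85 mbar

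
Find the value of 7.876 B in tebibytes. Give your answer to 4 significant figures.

1 B = 9.09495 × 10^-13 TiB.
7.876 × 9.09495 × 10^-13 ≈ 7.163 × 10^-12 TiB.

7.163 × 10^-12 TiB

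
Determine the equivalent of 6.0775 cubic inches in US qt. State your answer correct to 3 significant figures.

1 cubic inch = 0.0173160 US quarts.
So 6.0775 × 0.0173160 ≈ 0.105 US qt.

0.105 US qt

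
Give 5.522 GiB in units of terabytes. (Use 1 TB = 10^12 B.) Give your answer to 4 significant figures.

0.005929 terabytes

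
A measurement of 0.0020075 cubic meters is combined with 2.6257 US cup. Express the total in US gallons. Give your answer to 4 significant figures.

0.6944 US gallons

0.0020075 m³ = 0.530325 US gal and 2.6257 US cup = 0.164106 US gal.
0.530325 + 0.164106 ≈ 0.6944 US gal.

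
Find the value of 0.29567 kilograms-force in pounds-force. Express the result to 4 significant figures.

1 kgf = 2.20462 pounds-force.
0.29567 × 2.20462 ≈ 0.6518 lbf.

0.6518 lbf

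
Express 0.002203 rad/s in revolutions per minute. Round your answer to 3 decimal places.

1 rad/s = 9.54930 rpm.
0.002203 × 9.54930 ≈ 0.021 rpm.

0.021 rpm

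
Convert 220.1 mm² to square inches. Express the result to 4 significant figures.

0.3412 square inches

1 mm² = 0.00155000 in².
Thus 220.1 × 0.00155000 ≈ 0.3412 in².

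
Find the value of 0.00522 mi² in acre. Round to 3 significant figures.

1 mi² = 640.000 acre.
0.00522 × 640.000 ≈ 3.34 acre.

3.34 acres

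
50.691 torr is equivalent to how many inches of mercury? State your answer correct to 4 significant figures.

1.996 inHg

1 torr = 0.0393701 inches of mercury.
So 50.691 × 0.0393701 ≈ 1.996 inHg.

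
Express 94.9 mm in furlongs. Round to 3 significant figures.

0.000472 furlong

1 millimeter = 4.97097e-6 furlongs.
Thus 94.9 × 4.97097e-6 ≈ 0.000472 furlong.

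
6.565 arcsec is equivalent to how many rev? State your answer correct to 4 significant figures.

1 arcsecond = 7.71605e-7 rev.
6.565 × 7.71605e-7 ≈ 5.066e-6 rev.

5.066e-6 revolutions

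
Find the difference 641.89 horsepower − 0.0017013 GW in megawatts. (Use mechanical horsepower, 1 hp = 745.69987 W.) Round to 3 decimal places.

641.89 hp = 0.478657 MW and 0.0017013 GW = 1.70130 MW.
0.478657 − 1.70130 ≈ -1.223 MW.

-1.223 megawatts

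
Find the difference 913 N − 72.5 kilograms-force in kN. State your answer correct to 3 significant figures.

0.202 kN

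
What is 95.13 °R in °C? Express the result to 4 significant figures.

°R = (°C + 273.15) × 9/5.
Applying the formula gives -220.3 °C.

-220.3 °C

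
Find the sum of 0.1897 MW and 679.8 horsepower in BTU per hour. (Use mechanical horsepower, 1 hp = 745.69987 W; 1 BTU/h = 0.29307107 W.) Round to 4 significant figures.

2.377 × 10^6 BTU/h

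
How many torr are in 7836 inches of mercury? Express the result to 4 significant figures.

1 inHg = 25.4000 torr.
Thus 7836 × 25.4000 ≈ 199000 torr.

199000 torr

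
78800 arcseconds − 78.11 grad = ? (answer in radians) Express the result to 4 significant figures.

78800 arcsec = 0.382033 rad and 78.11 grad = 1.22695 rad.
0.382033 − 1.22695 ≈ -0.8449 rad.

-0.8449 radians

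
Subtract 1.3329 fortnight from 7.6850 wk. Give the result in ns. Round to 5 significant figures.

7.6850 wk = 4.64789 × 10^15 ns and 1.3329 fortnight = 1.61228 × 10^15 ns.
4.64789 × 10^15 − 1.61228 × 10^15 ≈ 3.0356 × 10^15 ns.

3.0356 × 10^15 nanoseconds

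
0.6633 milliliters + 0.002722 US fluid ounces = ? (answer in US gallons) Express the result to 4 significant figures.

0.0001965 US gallons

0.6633 mL = 0.000175225 US gal and 0.002722 US fl oz = 2.12656e-5 US gal.
0.000175225 + 2.12656e-5 ≈ 0.0001965 US gal.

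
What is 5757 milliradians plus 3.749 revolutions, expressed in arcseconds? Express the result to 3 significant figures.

6.05 × 10^6 arcsec

5757 mrad = 1.18747 × 10^6 arcsec and 3.749 rev = 4.85870 × 10^6 arcsec.
1.18747 × 10^6 + 4.85870 × 10^6 ≈ 6.05 × 10^6 arcsec.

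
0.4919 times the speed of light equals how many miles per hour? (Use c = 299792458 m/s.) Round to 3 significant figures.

1 speed of light = 6.70617e+8 mph.
Then 0.4919 × 6.70617e+8 ≈ 3.30e+8 mph.

3.30e+8 mph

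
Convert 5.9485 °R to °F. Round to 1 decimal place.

°R = °F + 459.67.
Applying the formula gives -453.7 °F.

-453.7 °F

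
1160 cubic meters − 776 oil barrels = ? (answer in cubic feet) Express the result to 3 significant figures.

1160 m³ = 40965.0 ft³ and 776 bbl = 4356.92 ft³.
40965.0 − 4356.92 ≈ 36600 ft³.

36600 cubic feet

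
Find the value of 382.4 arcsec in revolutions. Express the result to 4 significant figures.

1 arcsecond = 7.71605 × 10^-7 rev.
So 382.4 × 7.71605 × 10^-7 ≈ 0.0002951 rev.

0.0002951 rev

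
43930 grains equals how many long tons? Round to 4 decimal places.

0.0028 long tons

1 grain = 6.37755 × 10^-8 long ton.
43930 × 6.37755 × 10^-8 ≈ 0.0028 long ton.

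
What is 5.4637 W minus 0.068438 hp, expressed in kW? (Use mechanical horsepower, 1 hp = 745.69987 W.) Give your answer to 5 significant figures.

-0.045571 kilowatts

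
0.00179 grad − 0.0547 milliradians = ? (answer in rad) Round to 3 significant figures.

-2.66 × 10^-5 radians

0.00179 grad = 2.81173 × 10^-5 rad and 0.0547 mrad = 5.47000 × 10^-5 rad.
2.81173 × 10^-5 − 5.47000 × 10^-5 ≈ -2.66 × 10^-5 rad.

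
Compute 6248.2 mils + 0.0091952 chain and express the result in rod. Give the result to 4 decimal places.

6248.2 mil = 0.0315566 rod and 0.0091952 chain = 0.0367808 rod.
0.0315566 + 0.0367808 ≈ 0.0683 rod.

0.0683 rods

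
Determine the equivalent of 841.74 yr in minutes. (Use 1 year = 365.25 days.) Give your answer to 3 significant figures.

4.43 × 10^8 minutes

1 yr = 525960 minutes.
841.74 × 525960 ≈ 4.43 × 10^8 min.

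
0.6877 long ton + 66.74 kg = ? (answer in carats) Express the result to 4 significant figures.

3.827 × 10^6 ct

0.6877 long ton = 3.49368 × 10^6 ct and 66.74 kg = 333700 ct.
3.49368 × 10^6 + 333700 ≈ 3.827 × 10^6 ct.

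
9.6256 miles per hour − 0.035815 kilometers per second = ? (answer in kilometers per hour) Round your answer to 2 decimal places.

-113.44 kilometers per hour

9.6256 mph = 15.4909 km/h and 0.035815 km/s = 128.934 km/h.
15.4909 − 128.934 ≈ -113.44 km/h.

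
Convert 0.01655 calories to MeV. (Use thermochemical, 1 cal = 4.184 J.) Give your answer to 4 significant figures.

1 cal = 2.61145e+13 MeV.
0.01655 × 2.61145e+13 ≈ 4.322e+11 MeV.

4.322e+11 MeV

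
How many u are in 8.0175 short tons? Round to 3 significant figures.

1 short ton = 5.46319e+29 u.
8.0175 × 5.46319e+29 ≈ 4.38e+30 u.

4.38e+30 u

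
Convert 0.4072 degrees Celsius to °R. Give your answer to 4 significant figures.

492.4 °R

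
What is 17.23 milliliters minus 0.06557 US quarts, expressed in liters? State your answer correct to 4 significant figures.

-0.04482 liters

17.23 mL = 0.0172300 L and 0.06557 US qt = 0.0620524 L.
0.0172300 − 0.0620524 ≈ -0.04482 L.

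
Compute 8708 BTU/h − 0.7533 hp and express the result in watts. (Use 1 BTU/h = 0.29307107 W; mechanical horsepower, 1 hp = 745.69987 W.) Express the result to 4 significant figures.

1990 watts

8708 BTU/h = 2552.06 W and 0.7533 hp = 561.736 W.
2552.06 − 561.736 ≈ 1990 W.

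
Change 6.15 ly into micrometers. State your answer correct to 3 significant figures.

5.82e+22 μm

1 ly = 9.46073e+21 μm.
6.15 × 9.46073e+21 ≈ 5.82e+22 μm.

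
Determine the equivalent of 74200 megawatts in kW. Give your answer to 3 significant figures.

1 MW = 1000.00 kW.
Thus 74200 × 1000.00 ≈ 7.42 × 10^7 kW.

7.42 × 10^7 kilowatts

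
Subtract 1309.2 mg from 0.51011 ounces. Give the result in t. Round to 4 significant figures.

0.51011 oz = 1.44614e-5 t and 1309.2 mg = 1.30920e-6 t.
1.44614e-5 − 1.30920e-6 ≈ 1.315e-5 t.

1.315e-5 t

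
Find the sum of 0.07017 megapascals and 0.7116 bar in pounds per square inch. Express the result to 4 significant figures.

20.50 pounds per square inch

0.07017 MPa = 10.1773 psi and 0.7116 bar = 10.3209 psi.
10.1773 + 10.3209 ≈ 20.50 psi.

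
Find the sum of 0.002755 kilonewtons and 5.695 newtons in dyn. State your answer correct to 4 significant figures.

0.002755 kN = 275500 dyn and 5.695 N = 569500 dyn.
275500 + 569500 ≈ 845000 dyn.

845000 dyn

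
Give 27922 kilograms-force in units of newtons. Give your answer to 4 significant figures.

273800 N

1 kgf = 9.80665 N.
27922 × 9.80665 ≈ 273800 N.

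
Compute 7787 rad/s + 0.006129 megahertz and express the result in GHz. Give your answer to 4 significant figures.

7787 rad/s = 1.23934 × 10^-6 GHz and 0.006129 MHz = 6.12900 × 10^-6 GHz.
1.23934 × 10^-6 + 6.12900 × 10^-6 ≈ 7.368 × 10^-6 GHz.

7.368 × 10^-6 gigahertz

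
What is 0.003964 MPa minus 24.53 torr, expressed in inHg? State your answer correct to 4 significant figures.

0.2048 inches of mercury

0.003964 MPa = 1.17057 inHg and 24.53 torr = 0.965748 inHg.
1.17057 − 0.965748 ≈ 0.2048 inHg.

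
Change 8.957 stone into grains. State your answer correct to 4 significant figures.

877800 gr

1 stone = 98000.0 gr.
Thus 8.957 × 98000.0 ≈ 877800 gr.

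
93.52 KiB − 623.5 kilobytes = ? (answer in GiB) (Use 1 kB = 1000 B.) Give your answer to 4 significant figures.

-0.0004915 gibibytes

93.52 KiB = 8.91876 × 10^-5 GiB and 623.5 kB = 0.000580680 GiB.
8.91876 × 10^-5 − 0.000580680 ≈ -0.0004915 GiB.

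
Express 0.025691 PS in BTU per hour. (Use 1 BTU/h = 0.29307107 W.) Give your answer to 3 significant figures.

1 metric horsepower = 2509.63 BTU/h.
So 0.025691 × 2509.63 ≈ 64.5 BTU/h.

64.5 BTU per hour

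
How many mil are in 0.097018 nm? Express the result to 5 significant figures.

3.8196 × 10^-6 mil

1 nanometer = 3.93701 × 10^-5 mil.
Thus 0.097018 × 3.93701 × 10^-5 ≈ 3.8196 × 10^-6 mil.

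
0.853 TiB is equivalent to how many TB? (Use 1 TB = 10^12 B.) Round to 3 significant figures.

0.938 TB

1 tebibyte = 1.09951 terabytes.
So 0.853 × 1.09951 ≈ 0.938 TB.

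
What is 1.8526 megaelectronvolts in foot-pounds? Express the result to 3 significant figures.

1 MeV = 1.18170e-13 ft·lbf.
Then 1.8526 × 1.18170e-13 ≈ 2.19e-13 ft·lbf.

2.19e-13 foot-pounds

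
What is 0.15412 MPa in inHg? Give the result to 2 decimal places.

45.51 inches of mercury

1 megapascal = 295.300 inHg.
Thus 0.15412 × 295.300 ≈ 45.51 inHg.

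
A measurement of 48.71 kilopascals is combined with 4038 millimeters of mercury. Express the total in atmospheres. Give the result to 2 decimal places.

48.71 kPa = 0.480730 atm and 4038 mmHg = 5.31316 atm.
0.480730 + 5.31316 ≈ 5.79 atm.

5.79 atm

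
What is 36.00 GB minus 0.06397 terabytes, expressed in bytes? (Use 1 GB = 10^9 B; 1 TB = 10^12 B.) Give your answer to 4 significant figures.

36.00 GB = 3.60000e+10 B and 0.06397 TB = 6.39700e+10 B.
3.60000e+10 − 6.39700e+10 ≈ -2.797e+10 B.

-2.797e+10 B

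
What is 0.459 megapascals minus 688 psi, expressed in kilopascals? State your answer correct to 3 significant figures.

-4280 kilopascals

0.459 MPa = 459.000 kPa and 688 psi = 4743.59 kPa.
459.000 − 4743.59 ≈ -4280 kPa.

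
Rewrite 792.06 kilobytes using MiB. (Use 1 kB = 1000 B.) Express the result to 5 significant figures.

0.75537 MiB

1 kilobyte = 0.000953674 mebibytes.
Thus 792.06 × 0.000953674 ≈ 0.75537 MiB.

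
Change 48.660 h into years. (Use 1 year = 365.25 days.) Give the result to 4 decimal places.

1 h = 0.000114077 years.
Then 48.660 × 0.000114077 ≈ 0.0056 yr.

0.0056 yr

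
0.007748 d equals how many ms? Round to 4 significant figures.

669400 milliseconds

1 d = 8.64000e+7 ms.
So 0.007748 × 8.64000e+7 ≈ 669400 ms.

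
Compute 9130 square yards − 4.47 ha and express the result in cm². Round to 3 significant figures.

-3.71 × 10^8 square centimeters

9130 yd² = 7.63384 × 10^7 cm² and 4.47 ha = 4.47000 × 10^8 cm².
7.63384 × 10^7 − 4.47000 × 10^8 ≈ -3.71 × 10^8 cm².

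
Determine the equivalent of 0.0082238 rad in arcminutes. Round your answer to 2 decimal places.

1 rad = 3437.75 arcmin.
Then 0.0082238 × 3437.75 ≈ 28.27 arcmin.

28.27 arcminutes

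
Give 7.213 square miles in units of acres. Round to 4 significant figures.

4616 acres

1 square mile = 640.000 acre.
Thus 7.213 × 640.000 ≈ 4616 acre.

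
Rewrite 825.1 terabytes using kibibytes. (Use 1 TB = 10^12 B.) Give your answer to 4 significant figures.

1 TB = 9.765625e+8 KiB.
825.1 × 9.765625e+8 ≈ 8.058e+11 KiB.

8.058e+11 kibibytes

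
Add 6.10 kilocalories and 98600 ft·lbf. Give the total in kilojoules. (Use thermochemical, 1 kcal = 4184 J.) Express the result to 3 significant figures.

159 kJ

6.10 kcal = 25.5224 kJ and 98600 ft·lbf = 133.684 kJ.
25.5224 + 133.684 ≈ 159 kJ.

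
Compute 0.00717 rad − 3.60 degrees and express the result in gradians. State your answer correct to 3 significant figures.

0.00717 rad = 0.456456 grad and 3.60 ° = 4.00000 grad.
0.456456 − 4.00000 ≈ -3.54 grad.

-3.54 grad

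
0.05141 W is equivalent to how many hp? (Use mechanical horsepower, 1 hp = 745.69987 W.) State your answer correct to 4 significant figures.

1 watt = 0.00134102 hp.
Thus 0.05141 × 0.00134102 ≈ 6.894 × 10^-5 hp.

6.894 × 10^-5 hp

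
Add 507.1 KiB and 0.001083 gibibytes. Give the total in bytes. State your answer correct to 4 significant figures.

1.682e+6 B

507.1 KiB = 519270 B and 0.001083 GiB = 1.16286e+6 B.
519270 + 1.16286e+6 ≈ 1.682e+6 B.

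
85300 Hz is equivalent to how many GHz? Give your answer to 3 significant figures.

1 hertz = 1.00000e-9 GHz.
Then 85300 × 1.00000e-9 ≈ 8.53e-5 GHz.

8.53e-5 gigahertz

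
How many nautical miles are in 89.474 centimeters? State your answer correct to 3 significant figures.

0.000483 nautical miles

1 centimeter = 5.39957e-6 nmi.
So 89.474 × 5.39957e-6 ≈ 0.000483 nmi.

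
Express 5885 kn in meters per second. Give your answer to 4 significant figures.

1 kn = 0.514444 m/s.
Thus 5885 × 0.514444 ≈ 3028 m/s.

3028 meters per second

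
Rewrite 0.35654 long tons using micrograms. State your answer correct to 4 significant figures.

3.623e+11 μg

1 long ton = 1.01605e+12 μg.
Thus 0.35654 × 1.01605e+12 ≈ 3.623e+11 μg.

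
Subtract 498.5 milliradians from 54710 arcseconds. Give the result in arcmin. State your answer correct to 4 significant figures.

-801.9 arcmin

54710 arcsec = 911.833 arcmin and 498.5 mrad = 1713.72 arcmin.
911.833 − 1713.72 ≈ -801.9 arcmin.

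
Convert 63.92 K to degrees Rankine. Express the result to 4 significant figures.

115.1 °R

°R = K × 9/5.
Applying the formula gives 115.1 °R.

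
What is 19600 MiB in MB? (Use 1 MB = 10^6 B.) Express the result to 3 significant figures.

20600 MB

1 mebibyte = 1.04858 MB.
Then 19600 × 1.04858 ≈ 20600 MB.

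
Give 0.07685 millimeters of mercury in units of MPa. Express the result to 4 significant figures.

1 mmHg = 0.000133322 MPa.
Then 0.07685 × 0.000133322 ≈ 1.025e-5 MPa.

1.025e-5 MPa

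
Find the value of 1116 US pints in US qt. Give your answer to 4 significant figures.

1 US pt = 0.500000 US quarts.
Thus 1116 × 0.500000 ≈ 558.0 US qt.

558.0 US quarts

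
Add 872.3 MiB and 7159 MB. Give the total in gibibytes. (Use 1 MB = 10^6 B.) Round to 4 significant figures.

872.3 MiB = 0.851855 GiB and 7159 MB = 6.66734 GiB.
0.851855 + 6.66734 ≈ 7.519 GiB.

7.519 GiB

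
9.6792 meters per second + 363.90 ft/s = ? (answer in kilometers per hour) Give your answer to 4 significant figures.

434.1 km/h

9.6792 m/s = 34.8451 km/h and 363.90 ft/s = 399.300 km/h.
34.8451 + 399.300 ≈ 434.1 km/h.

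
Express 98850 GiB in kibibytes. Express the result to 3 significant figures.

1.04 × 10^11 KiB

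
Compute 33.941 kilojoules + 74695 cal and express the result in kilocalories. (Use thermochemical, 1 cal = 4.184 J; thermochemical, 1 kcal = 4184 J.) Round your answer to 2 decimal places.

33.941 kJ = 8.11209 kcal and 74695 cal = 74.6950 kcal.
8.11209 + 74.6950 ≈ 82.81 kcal.

82.81 kcal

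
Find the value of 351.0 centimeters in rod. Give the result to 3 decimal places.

1 cm = 0.00198839 rod.
351.0 × 0.00198839 ≈ 0.698 rod.

0.698 rods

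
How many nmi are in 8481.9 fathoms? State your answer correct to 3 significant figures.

1 fathom = 0.000987473 nmi.
So 8481.9 × 0.000987473 ≈ 8.38 nmi.

8.38 nautical miles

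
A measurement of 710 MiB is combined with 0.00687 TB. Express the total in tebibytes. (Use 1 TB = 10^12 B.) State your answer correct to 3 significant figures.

710 MiB = 0.000677109 TiB and 0.00687 TB = 0.00624823 TiB.
0.000677109 + 0.00624823 ≈ 0.00693 TiB.

0.00693 tebibytes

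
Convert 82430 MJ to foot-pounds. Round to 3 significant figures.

6.08 × 10^10 ft·lbf

1 MJ = 737562 ft·lbf.
Then 82430 × 737562 ≈ 6.08 × 10^10 ft·lbf.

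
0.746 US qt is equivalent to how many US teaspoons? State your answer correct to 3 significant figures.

143 US tsp

1 US qt = 192.000 US teaspoons.
So 0.746 × 192.000 ≈ 143 US tsp.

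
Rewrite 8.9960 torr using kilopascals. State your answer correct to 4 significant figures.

1 torr = 0.133322 kPa.
So 8.9960 × 0.133322 ≈ 1.199 kPa.

1.199 kPa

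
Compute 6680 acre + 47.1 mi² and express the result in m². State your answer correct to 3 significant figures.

6680 acre = 2.70330 × 10^7 m² and 47.1 mi² = 1.21988 × 10^8 m².
2.70330 × 10^7 + 1.21988 × 10^8 ≈ 1.49 × 10^8 m².

1.49 × 10^8 square meters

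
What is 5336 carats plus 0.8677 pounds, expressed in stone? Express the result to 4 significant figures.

0.2300 stone

5336 ct = 0.168055 st and 0.8677 lb = 0.0619786 st.
0.168055 + 0.0619786 ≈ 0.2300 st.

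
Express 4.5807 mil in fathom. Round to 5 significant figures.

6.3621e-5 fathoms

1 mil = 1.38889e-5 fathom.
So 4.5807 × 1.38889e-5 ≈ 6.3621e-5 fathom.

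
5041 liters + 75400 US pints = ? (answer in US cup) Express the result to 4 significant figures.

172100 US cups

5041 L = 21307.1 US cup and 75400 US pt = 150800 US cup.
21307.1 + 150800 ≈ 172100 US cup.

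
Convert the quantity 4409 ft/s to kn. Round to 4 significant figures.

1 foot per second = 0.592484 knots.
Then 4409 × 0.592484 ≈ 2612 kn.

2612 knots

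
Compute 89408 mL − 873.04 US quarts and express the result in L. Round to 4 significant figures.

-736.8 L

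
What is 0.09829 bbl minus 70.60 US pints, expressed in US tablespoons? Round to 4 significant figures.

-1202 US tbsp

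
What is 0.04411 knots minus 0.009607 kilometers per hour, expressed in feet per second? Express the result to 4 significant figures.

0.04411 kn = 0.0744493 ft/s and 0.009607 km/h = 0.00875529 ft/s.
0.0744493 − 0.00875529 ≈ 0.06569 ft/s.

0.06569 ft/s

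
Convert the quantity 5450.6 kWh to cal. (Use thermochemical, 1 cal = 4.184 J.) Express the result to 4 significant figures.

4.690e+9 cal

1 kWh = 860421 cal.
So 5450.6 × 860421 ≈ 4.690e+9 cal.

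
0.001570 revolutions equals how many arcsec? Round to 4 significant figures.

1 revolution = 1.29600 × 10^6 arcsec.
So 0.001570 × 1.29600 × 10^6 ≈ 2035 arcsec.

2035 arcseconds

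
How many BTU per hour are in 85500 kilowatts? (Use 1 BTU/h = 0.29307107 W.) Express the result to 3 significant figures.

1 kW = 3412.14 BTU/h.
So 85500 × 3412.14 ≈ 2.92 × 10^8 BTU/h.

2.92 × 10^8 BTU/h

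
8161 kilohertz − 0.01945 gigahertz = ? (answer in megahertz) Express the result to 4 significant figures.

-11.29 megahertz

8161 kHz = 8.16100 MHz and 0.01945 GHz = 19.4500 MHz.
8.16100 − 19.4500 ≈ -11.29 MHz.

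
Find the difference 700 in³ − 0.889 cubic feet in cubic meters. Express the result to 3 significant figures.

-0.0137 m³

700 in³ = 0.0114709 m³ and 0.889 ft³ = 0.0251737 m³.
0.0114709 − 0.0251737 ≈ -0.0137 m³.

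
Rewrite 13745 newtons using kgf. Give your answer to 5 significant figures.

1401.6 kilograms-force

1 N = 0.101972 kgf.
13745 × 0.101972 ≈ 1401.6 kgf.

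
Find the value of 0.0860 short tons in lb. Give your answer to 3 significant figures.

172 pounds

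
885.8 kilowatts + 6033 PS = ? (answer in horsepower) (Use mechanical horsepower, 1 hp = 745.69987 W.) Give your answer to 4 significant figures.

7138 hp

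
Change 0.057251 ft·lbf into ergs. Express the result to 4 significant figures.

1 ft·lbf = 1.35582 × 10^7 ergs.
Then 0.057251 × 1.35582 × 10^7 ≈ 776200 erg.

776200 ergs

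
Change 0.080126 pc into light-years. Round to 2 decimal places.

0.26 light-years

1 pc = 3.26156 light-years.
Then 0.080126 × 3.26156 ≈ 0.26 ly.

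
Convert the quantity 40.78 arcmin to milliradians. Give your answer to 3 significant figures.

1 arcmin = 0.290888 milliradians.
So 40.78 × 0.290888 ≈ 11.9 mrad.

11.9 mrad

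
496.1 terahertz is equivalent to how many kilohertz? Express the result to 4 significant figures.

1 terahertz = 1.00000 × 10^9 kHz.
Then 496.1 × 1.00000 × 10^9 ≈ 4.961 × 10^11 kHz.

4.961 × 10^11 kHz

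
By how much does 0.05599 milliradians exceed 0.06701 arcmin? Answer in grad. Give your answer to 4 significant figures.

0.05599 mrad = 0.003564434 grad and 0.06701 arcmin = 0.001240926 grad.
0.003564434 − 0.001240926 ≈ 0.002324 grad.

0.002324 gradians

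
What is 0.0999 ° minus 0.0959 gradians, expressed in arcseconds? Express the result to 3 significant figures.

0.0999 ° = 359.640 arcsec and 0.0959 grad = 310.716 arcsec.
359.640 − 310.716 ≈ 48.9 arcsec.

48.9 arcseconds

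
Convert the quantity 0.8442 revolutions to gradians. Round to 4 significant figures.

337.7 grad

1 revolution = 400.000 grad.
0.8442 × 400.000 ≈ 337.7 grad.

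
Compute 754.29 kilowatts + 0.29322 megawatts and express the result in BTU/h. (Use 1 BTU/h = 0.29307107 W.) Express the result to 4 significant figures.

754.29 kW = 2.57374e+6 BTU/h and 0.29322 MW = 1.00051e+6 BTU/h.
2.57374e+6 + 1.00051e+6 ≈ 3.574e+6 BTU/h.

3.574e+6 BTU/h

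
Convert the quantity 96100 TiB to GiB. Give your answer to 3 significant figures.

1 tebibyte = 1024.00 GiB.
Then 96100 × 1024.00 ≈ 9.84 × 10^7 GiB.

9.84 × 10^7 gibibytes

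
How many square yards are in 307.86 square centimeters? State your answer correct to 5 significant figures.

1 cm² = 0.000119599 yd².
Thus 307.86 × 0.000119599 ≈ 0.036820 yd².

0.036820 yd²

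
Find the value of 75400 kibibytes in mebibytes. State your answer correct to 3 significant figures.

1 KiB = 0.0009765625 MiB.
So 75400 × 0.0009765625 ≈ 73.6 MiB.

73.6 mebibytes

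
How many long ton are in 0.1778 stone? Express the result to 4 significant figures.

1 stone = 0.00625000 long tons.
Thus 0.1778 × 0.00625000 ≈ 0.001111 long ton.

0.001111 long ton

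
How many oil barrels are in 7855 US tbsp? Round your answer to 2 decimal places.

0.73 oil barrels

1 US tbsp = 9.30060e-5 bbl.
So 7855 × 9.30060e-5 ≈ 0.73 bbl.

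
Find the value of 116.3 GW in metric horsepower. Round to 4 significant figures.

1 gigawatt = 1.35962 × 10^6 PS.
Thus 116.3 × 1.35962 × 10^6 ≈ 1.581 × 10^8 PS.

1.581 × 10^8 metric horsepower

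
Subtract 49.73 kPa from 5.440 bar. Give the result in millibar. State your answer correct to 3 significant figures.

5.440 bar = 5440.00 mbar and 49.73 kPa = 497.300 mbar.
5440.00 − 497.300 ≈ 4940 mbar.

4940 mbar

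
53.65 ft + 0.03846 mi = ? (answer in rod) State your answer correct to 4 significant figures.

15.56 rods

53.65 ft = 3.25152 rod and 0.03846 mi = 12.3072 rod.
3.25152 + 12.3072 ≈ 15.56 rod.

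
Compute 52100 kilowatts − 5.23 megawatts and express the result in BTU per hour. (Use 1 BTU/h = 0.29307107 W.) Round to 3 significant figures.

52100 kW = 1.77773e+8 BTU/h and 5.23 MW = 1.78455e+7 BTU/h.
1.77773e+8 − 1.78455e+7 ≈ 1.60e+8 BTU/h.

1.60e+8 BTU per hour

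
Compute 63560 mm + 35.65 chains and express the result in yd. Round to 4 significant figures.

853.8 yd

63560 mm = 69.5101 yd and 35.65 chain = 784.300 yd.
69.5101 + 784.300 ≈ 853.8 yd.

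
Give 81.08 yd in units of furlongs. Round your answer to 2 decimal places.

1 yd = 0.00454545 furlong.
81.08 × 0.00454545 ≈ 0.37 furlong.

0.37 furlong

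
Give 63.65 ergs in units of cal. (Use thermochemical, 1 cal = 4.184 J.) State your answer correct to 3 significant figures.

1.52e-6 cal

1 erg = 2.39006e-8 cal.
So 63.65 × 2.39006e-8 ≈ 1.52e-6 cal.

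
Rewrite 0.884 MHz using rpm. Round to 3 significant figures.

1 megahertz = 6.00000 × 10^7 rpm.
0.884 × 6.00000 × 10^7 ≈ 5.30 × 10^7 rpm.

5.30 × 10^7 rpm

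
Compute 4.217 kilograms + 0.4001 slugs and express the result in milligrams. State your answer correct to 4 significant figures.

4.217 kg = 4.21700e+6 mg and 0.4001 slug = 5.83902e+6 mg.
4.21700e+6 + 5.83902e+6 ≈ 1.006e+7 mg.

1.006e+7 mg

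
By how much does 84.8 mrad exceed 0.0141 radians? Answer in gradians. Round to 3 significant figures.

84.8 mrad = 5.39854 grad and 0.0141 rad = 0.897634 grad.
5.39854 − 0.897634 ≈ 4.50 grad.

4.50 grad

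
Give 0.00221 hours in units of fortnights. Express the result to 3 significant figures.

1 hour = 0.00297619 fortnight.
So 0.00221 × 0.00297619 ≈ 6.58e-6 fortnight.

6.58e-6 fortnight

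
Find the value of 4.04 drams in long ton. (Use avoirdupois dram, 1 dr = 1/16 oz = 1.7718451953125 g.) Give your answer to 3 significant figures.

7.05 × 10^-6 long tons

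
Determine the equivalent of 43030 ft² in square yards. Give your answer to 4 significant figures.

4781 yd²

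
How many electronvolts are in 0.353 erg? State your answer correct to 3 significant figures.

1 erg = 6.24151e+11 electronvolts.
0.353 × 6.24151e+11 ≈ 2.20e+11 eV.

2.20e+11 eV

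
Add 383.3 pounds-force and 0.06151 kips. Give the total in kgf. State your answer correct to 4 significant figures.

201.8 kgf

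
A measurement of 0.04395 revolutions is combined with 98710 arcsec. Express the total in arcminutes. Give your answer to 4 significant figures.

2594 arcmin

0.04395 rev = 949.320 arcmin and 98710 arcsec = 1645.17 arcmin.
949.320 + 1645.17 ≈ 2594 arcmin.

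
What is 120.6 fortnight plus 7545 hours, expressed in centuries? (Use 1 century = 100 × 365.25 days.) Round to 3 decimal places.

0.055 century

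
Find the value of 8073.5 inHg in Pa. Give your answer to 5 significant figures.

2.7340e+7 Pa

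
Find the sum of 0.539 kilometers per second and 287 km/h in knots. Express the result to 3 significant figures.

1200 kn

0.539 km/s = 1047.73 kn and 287 km/h = 154.968 kn.
1047.73 + 154.968 ≈ 1200 kn.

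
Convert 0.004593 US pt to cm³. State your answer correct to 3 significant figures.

1 US pt = 473.176 cubic centimeters.
Thus 0.004593 × 473.176 ≈ 2.17 cm³.

2.17 cm³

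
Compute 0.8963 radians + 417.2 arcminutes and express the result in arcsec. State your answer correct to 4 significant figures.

0.8963 rad = 184875 arcsec and 417.2 arcmin = 25032.0 arcsec.
184875 + 25032.0 ≈ 209900 arcsec.

209900 arcsec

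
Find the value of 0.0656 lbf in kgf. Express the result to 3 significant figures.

1 lbf = 0.453592 kilograms-force.
Thus 0.0656 × 0.453592 ≈ 0.0298 kgf.

0.0298 kgf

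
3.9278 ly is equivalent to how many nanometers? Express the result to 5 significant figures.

1 ly = 9.46073e+24 nanometers.
3.9278 × 9.46073e+24 ≈ 3.7160e+25 nm.

3.7160e+25 nanometers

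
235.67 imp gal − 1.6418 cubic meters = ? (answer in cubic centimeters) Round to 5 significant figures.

-570420 cubic centimeters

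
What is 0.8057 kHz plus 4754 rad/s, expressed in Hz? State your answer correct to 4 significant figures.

1562 Hz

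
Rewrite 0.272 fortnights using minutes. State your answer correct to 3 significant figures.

5480 min

1 fortnight = 20160.0 minutes.
Thus 0.272 × 20160.0 ≈ 5480 min.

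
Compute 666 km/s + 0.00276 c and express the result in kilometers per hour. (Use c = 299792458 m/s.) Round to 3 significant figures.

5.38 × 10^6 km/h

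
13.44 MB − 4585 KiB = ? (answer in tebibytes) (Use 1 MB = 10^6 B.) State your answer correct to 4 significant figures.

7.953e-6 TiB

13.44 MB = 1.22236e-5 TiB and 4585 KiB = 4.27011e-6 TiB.
1.22236e-5 − 4.27011e-6 ≈ 7.953e-6 TiB.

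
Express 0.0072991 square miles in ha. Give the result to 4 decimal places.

1.8905 ha

1 mi² = 258.999 hectares.
Thus 0.0072991 × 258.999 ≈ 1.8905 ha.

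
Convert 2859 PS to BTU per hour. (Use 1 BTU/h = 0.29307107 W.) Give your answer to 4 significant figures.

1 metric horsepower = 2509.63 BTU/h.
Then 2859 × 2509.63 ≈ 7.175 × 10^6 BTU/h.

7.175 × 10^6 BTU per hour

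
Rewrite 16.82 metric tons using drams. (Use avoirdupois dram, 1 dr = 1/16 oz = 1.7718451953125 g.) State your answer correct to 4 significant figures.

9.493 × 10^6 dr

1 metric ton = 564383 dr.
Thus 16.82 × 564383 ≈ 9.493 × 10^6 dr.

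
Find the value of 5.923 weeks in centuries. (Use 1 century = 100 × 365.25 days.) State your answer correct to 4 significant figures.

0.001135 century

1 week = 0.000191650 centuries.
So 5.923 × 0.000191650 ≈ 0.001135 century.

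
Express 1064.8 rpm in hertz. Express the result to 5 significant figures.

17.747 Hz

1 revolution per minute = 0.0166667 hertz.
So 1064.8 × 0.0166667 ≈ 17.747 Hz.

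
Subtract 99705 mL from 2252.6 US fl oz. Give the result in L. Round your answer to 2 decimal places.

-33.09 L

2252.6 US fl oz = 66.6173 L and 99705 mL = 99.7050 L.
66.6173 − 99.7050 ≈ -33.09 L.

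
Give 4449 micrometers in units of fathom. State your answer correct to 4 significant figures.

0.002433 fathom

1 micrometer = 5.46807 × 10^-7 fathom.
Thus 4449 × 5.46807 × 10^-7 ≈ 0.002433 fathom.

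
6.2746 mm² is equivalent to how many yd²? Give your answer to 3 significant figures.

7.50 × 10^-6 yd²

1 mm² = 1.19599 × 10^-6 square yards.
Then 6.2746 × 1.19599 × 10^-6 ≈ 7.50 × 10^-6 yd².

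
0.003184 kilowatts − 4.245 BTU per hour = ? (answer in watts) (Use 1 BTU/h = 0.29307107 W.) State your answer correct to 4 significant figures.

1.940 watts

0.003184 kW = 3.18400 W and 4.245 BTU/h = 1.24409 W.
3.18400 − 1.24409 ≈ 1.940 W.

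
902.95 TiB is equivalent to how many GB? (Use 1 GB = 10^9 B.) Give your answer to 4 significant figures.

1 TiB = 1099.51 GB.
902.95 × 1099.51 ≈ 992800 GB.

992800 GB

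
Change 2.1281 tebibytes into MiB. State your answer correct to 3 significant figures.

2.23 × 10^6 MiB

1 TiB = 1.04858 × 10^6 mebibytes.
Thus 2.1281 × 1.04858 × 10^6 ≈ 2.23 × 10^6 MiB.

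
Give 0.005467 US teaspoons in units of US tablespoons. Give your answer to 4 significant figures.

1 US teaspoon = 0.333333 US tbsp.
So 0.005467 × 0.333333 ≈ 0.001822 US tbsp.

0.001822 US tablespoons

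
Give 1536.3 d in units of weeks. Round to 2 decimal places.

219.47 wk

1 d = 0.142857 wk.
Then 1536.3 × 0.142857 ≈ 219.47 wk.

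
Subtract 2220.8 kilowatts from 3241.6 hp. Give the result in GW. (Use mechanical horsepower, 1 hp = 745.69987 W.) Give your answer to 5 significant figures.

0.00019646 GW

3241.6 hp = 0.00241726 GW and 2220.8 kW = 0.00222080 GW.
0.00241726 − 0.00222080 ≈ 0.00019646 GW.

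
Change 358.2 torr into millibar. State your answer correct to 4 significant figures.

477.6 mbar

1 torr = 1.33322 millibar.
Then 358.2 × 1.33322 ≈ 477.6 mbar.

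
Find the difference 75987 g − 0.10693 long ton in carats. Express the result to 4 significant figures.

-163300 carats

75987 g = 379935 ct and 0.10693 long ton = 543229 ct.
379935 − 543229 ≈ -163300 ct.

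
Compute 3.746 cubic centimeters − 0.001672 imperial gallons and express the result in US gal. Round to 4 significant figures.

-0.001018 US gallons

3.746 cm³ = 0.000989589 US gal and 0.001672 imp gal = 0.00200799 US gal.
0.000989589 − 0.00200799 ≈ -0.001018 US gal.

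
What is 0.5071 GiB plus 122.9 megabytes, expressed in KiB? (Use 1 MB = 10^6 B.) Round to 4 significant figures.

0.5071 GiB = 531733 KiB and 122.9 MB = 120020 KiB.
531733 + 120020 ≈ 651800 KiB.

651800 KiB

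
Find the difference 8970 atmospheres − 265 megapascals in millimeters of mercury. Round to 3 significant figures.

4.83 × 10^6 mmHg

8970 atm = 6.81720 × 10^6 mmHg and 265 MPa = 1.98766 × 10^6 mmHg.
6.81720 × 10^6 − 1.98766 × 10^6 ≈ 4.83 × 10^6 mmHg.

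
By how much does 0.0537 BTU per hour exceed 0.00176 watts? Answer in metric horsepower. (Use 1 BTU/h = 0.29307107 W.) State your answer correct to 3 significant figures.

1.90 × 10^-5 metric horsepower

0.0537 BTU/h = 2.13976 × 10^-5 PS and 0.00176 W = 2.39293 × 10^-6 PS.
2.13976 × 10^-5 − 2.39293 × 10^-6 ≈ 1.90 × 10^-5 PS.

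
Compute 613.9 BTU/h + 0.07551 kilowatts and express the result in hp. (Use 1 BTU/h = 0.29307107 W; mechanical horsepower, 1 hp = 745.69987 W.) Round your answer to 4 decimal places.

0.3425 hp

613.9 BTU/h = 0.241272 hp and 0.07551 kW = 0.101261 hp.
0.241272 + 0.101261 ≈ 0.3425 hp.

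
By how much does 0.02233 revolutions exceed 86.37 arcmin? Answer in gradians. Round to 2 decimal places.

0.02233 rev = 8.93200 grad and 86.37 arcmin = 1.59944 grad.
8.93200 − 1.59944 ≈ 7.33 grad.

7.33 grad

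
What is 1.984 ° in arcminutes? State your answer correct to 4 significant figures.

1 degree = 60.0000 arcmin.
So 1.984 × 60.0000 ≈ 119.0 arcmin.

119.0 arcmin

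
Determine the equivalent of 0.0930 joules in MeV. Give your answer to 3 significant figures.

1 joule = 6.24151 × 10^12 megaelectronvolts.
Then 0.0930 × 6.24151 × 10^12 ≈ 5.80 × 10^11 MeV.

5.80 × 10^11 MeV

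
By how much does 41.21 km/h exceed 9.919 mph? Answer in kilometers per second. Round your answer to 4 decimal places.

0.0070 km/s

41.21 km/h = 0.0114472 km/s and 9.919 mph = 0.00443419 km/s.
0.0114472 − 0.00443419 ≈ 0.0070 km/s.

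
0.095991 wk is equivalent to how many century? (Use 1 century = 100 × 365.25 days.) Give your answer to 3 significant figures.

1.84e-5 century

1 week = 0.000191650 century.
0.095991 × 0.000191650 ≈ 1.84e-5 century.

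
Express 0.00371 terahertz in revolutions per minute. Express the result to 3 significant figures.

2.23e+11 rpm

1 THz = 6.00000e+13 rpm.
0.00371 × 6.00000e+13 ≈ 2.23e+11 rpm.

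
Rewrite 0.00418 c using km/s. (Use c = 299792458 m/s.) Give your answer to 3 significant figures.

1 c = 299792 km/s.
0.00418 × 299792 ≈ 1250 km/s.

1250 km/s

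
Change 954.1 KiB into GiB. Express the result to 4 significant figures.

0.0009099 GiB

1 KiB = 9.53674e-7 gibibytes.
So 954.1 × 9.53674e-7 ≈ 0.0009099 GiB.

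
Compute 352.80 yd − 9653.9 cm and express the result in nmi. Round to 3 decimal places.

352.80 yd = 0.174190 nmi and 9653.9 cm = 0.0521269 nmi.
0.174190 − 0.0521269 ≈ 0.122 nmi.

0.122 nmi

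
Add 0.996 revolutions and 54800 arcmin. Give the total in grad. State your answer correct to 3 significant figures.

1410 grad

0.996 rev = 398.400 grad and 54800 arcmin = 1014.81 grad.
398.400 + 1014.81 ≈ 1410 grad.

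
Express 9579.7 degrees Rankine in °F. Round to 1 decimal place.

9120.0 degrees Fahrenheit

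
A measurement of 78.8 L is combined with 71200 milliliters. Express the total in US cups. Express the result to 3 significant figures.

634 US cups

78.8 L = 333.068 US cup and 71200 mL = 300.945 US cup.
333.068 + 300.945 ≈ 634 US cup.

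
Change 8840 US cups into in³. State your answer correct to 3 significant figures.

1 US cup = 14.4375 in³.
So 8840 × 14.4375 ≈ 128000 in³.

128000 cubic inches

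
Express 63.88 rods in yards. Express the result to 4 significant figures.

351.3 yards

1 rod = 5.50000 yd.
63.88 × 5.50000 ≈ 351.3 yd.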